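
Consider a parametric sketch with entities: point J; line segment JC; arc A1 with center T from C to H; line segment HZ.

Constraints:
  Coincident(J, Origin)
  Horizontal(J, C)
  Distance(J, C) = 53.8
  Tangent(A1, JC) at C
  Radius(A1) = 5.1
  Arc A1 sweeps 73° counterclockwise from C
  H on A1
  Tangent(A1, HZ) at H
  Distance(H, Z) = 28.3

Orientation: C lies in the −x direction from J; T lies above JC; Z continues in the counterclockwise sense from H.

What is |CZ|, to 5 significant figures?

33.373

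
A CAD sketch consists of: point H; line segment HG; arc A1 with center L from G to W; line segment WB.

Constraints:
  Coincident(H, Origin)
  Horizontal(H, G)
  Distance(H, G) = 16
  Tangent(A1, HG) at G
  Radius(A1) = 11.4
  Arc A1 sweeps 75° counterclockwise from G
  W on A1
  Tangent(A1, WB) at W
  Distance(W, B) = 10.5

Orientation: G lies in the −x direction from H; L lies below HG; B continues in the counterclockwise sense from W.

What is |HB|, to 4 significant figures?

35.06

On A1, G sits at bearing 90° from L; a 75° counterclockwise sweep puts W at bearing 165°, so W = L + 11.4·(cos 165°, sin 165°) = (-27.01, -8.449). Tangency of A1 to WB means the radius LW is perpendicular to WB, so WB runs along (−sin 165°, cos 165°); with |WB| = 10.5, B = (-29.73, -18.59). Then |HB| = |B − H| = 35.06.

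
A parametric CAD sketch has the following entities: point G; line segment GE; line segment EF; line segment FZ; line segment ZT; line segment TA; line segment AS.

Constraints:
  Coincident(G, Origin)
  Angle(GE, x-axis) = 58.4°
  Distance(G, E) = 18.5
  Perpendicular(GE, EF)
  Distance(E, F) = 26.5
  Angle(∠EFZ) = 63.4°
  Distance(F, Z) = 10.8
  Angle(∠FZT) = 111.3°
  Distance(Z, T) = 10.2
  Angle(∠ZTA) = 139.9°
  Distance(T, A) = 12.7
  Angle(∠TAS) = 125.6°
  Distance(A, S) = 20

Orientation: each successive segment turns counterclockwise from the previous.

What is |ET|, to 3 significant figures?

14.4

G is at the origin; GE runs at 58.4° with length 18.5, so E = (9.69, 15.8). GE is perpendicular to EF, so EF runs at 148°; with |EF| = 26.5, F = (-12.9, 29.6). ∠EFZ = 63.4° gives FZ at -95.0° from the x-axis; with |FZ| = 10.8, Z = (-13.8, 18.9). ∠FZT = 111.3° gives ZT at -26.3° from the x-axis; with |ZT| = 10.2, T = (-4.67, 14.4). Then |ET| = |T − E| = 14.4.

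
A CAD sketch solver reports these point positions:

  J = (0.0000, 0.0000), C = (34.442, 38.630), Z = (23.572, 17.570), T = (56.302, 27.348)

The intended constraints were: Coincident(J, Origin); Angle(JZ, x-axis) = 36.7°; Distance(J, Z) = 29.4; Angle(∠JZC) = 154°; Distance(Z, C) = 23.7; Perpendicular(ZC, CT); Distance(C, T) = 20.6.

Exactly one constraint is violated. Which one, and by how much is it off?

Distance(C, T) = 20.6 — off by 4.00.

J = (0.00, 0.00) ✓; JZ at 36.70° ✓; |JZ| = 29.40 ✓; ∠JZC = 154.0° ✓; |ZC| = 23.70 ✓; ∠(ZC, CT) = 90.00° ✓; |CT| = 24.60 ✗.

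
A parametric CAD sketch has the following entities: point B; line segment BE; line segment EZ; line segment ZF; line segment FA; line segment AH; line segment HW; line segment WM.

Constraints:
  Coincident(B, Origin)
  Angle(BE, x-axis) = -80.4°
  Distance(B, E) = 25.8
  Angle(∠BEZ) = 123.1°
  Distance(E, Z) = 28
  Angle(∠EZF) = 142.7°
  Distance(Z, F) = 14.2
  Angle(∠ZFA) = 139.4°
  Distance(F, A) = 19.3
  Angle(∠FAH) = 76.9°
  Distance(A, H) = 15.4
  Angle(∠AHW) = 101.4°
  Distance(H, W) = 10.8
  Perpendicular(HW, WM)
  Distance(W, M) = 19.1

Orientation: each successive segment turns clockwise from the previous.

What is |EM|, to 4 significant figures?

46.67

∠AHW = 101.4° gives HW at -36.90° from the x-axis; with |HW| = 10.8, W = (-26.05, -30.88). The perpendicularity gives WM at right angles to HW, so WM runs at -126.9°; with |WM| = 19.1, M = (-37.52, -46.15). Then |EM| = |M − E| = 46.67.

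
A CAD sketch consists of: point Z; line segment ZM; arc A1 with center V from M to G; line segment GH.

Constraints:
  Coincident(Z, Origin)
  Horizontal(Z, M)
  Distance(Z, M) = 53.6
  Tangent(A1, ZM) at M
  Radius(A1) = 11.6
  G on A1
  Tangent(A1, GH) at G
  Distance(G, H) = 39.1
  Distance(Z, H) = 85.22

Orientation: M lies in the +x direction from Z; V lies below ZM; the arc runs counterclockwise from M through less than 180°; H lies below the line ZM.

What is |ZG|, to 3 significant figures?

48.6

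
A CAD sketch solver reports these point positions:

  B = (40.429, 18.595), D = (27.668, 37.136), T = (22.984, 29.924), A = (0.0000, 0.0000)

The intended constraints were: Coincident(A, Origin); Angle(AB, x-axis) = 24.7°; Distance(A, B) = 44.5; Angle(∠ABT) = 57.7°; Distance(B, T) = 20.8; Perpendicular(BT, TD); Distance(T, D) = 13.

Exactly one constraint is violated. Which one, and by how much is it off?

Distance(T, D) = 13 — off by 4.40.

A = (0.00, 0.00) ✓; AB at 24.70° ✓; |AB| = 44.50 ✓; ∠ABT = 57.70° ✓; |BT| = 20.80 ✓; ∠(BT, TD) = 90.00° ✓; |TD| = 8.600 ✗.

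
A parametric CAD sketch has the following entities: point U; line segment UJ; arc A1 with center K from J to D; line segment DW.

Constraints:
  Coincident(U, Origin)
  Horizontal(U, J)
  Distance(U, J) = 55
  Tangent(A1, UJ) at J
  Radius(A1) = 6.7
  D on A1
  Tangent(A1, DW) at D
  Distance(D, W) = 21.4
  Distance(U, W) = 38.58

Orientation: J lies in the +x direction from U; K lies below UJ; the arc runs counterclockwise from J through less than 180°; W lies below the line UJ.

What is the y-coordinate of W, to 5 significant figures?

-16.545

Checks: |UJ| = 55.00 ✓; |KD| = 6.700 ✓; ∠(KD, DW) = 90.00° ✓; |DW| = 21.40 ✓; |UW| = 38.58 ✓.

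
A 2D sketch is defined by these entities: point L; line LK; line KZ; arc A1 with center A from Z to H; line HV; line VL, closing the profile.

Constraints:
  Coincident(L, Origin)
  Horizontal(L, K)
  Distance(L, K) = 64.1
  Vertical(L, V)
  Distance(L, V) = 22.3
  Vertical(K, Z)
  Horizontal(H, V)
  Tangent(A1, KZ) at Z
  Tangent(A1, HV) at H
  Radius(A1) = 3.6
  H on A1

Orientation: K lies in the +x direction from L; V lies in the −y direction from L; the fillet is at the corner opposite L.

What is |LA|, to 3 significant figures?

63.3

L is at the origin; LK is horizontal with |LK| = 64.1 and K on the +x side, so K = (64.1, 0.00). L and V share the same x with |LV| = 22.3 and V on the −y side, so V = (0.00, -22.3). The virtual corner opposite L is at (64.1, -22.3). The tangent condition forces AZ to be normal to KZ and since A1 is tangent to HV there, AH ⟂ HV, with radius 3.6, so the center A sits 3.6 in from both sides at A = (60.5, -18.7). Then |LA| = |A − L| = 63.3.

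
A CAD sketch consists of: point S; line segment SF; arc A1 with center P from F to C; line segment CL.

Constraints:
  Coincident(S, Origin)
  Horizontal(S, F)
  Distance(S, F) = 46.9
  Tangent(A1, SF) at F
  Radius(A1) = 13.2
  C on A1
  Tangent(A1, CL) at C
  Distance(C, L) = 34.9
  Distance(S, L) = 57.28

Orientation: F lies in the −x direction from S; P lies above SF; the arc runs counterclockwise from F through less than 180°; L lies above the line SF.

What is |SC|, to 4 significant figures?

35.99

Checks: S = (0.00, 0.00) ✓; |PC| = 13.20 ✓; ∠(PC, CL) = 90.00° ✓; |CL| = 34.90 ✓; |SL| = 57.28 ✓.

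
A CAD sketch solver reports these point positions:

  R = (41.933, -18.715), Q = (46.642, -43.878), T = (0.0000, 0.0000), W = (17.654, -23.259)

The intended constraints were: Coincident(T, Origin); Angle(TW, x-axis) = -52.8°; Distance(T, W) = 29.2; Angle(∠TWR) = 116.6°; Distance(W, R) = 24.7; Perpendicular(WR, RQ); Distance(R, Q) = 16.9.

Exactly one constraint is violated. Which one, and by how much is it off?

Distance(R, Q) = 16.9 — off by 8.70.

T = (0.00, 0.00) ✓; TW at -52.80° ✓; |TW| = 29.20 ✓; ∠TWR = 116.6° ✓; |WR| = 24.70 ✓; ∠(WR, RQ) = 90.00° ✓; |RQ| = 25.60 ✗.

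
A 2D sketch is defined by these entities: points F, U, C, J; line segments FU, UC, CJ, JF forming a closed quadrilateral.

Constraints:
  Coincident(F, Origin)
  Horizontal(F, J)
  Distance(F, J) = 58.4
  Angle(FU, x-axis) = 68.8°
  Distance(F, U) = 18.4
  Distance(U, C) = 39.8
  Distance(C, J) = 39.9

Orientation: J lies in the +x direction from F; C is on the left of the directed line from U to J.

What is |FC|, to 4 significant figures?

55.14

Checks: F = (0.00, 0.00) ✓; |UC| = 39.80 ✓; |CJ| = 39.90 ✓.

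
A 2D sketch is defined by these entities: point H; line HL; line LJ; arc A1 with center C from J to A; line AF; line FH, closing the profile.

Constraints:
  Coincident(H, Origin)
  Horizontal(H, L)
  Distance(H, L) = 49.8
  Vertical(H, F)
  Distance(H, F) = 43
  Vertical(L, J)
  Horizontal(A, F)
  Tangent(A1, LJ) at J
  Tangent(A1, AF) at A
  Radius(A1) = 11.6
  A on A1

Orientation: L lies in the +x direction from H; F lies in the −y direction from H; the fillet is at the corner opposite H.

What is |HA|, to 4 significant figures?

57.52

The virtual corner opposite H is at (49.80, -43.00). Tangency of A1 to LJ means the radius CJ is perpendicular to LJ and A1 meets AF tangentially, so CA is at right angles to AF, with radius 11.6, so the center C sits 11.6 in from both sides at C = (38.20, -31.40). That places the tangent points at J = (49.80, -31.40) on LJ and A = (38.20, -43.00) on AF. Then |HA| = |A − H| = 57.52.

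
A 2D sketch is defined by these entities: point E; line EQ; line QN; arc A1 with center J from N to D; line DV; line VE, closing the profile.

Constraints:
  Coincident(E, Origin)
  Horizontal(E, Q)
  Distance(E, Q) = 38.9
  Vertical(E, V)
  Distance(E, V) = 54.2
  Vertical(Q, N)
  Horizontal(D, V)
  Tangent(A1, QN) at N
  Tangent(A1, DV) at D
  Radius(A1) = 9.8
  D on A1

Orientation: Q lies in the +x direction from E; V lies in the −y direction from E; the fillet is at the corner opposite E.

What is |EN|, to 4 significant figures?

59.03

The virtual corner opposite E is at (38.90, -54.20). A1 meets QN tangentially, so JN is at right angles to QN and the tangent condition forces JD to be normal to DV, with radius 9.8, so the center J sits 9.8 in from both sides at J = (29.10, -44.40). That places the tangent points at N = (38.90, -44.40) on QN and D = (29.10, -54.20) on DV. Then |EN| = |N − E| = 59.03.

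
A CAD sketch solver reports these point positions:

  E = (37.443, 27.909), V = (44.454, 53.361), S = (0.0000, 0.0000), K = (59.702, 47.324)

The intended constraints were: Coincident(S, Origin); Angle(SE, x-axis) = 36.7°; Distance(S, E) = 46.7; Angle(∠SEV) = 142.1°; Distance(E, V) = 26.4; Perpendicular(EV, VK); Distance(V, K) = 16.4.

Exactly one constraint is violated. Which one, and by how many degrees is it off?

Perpendicular(EV, VK) — off by 6.20°.

S = (0.00, 0.00) ✓; SE at 36.70° ✓; |SE| = 46.70 ✓; ∠SEV = 142.1° ✓; |EV| = 26.40 ✓; ∠(EV, VK) = 96.20° ✗; |VK| = 16.40 ✓.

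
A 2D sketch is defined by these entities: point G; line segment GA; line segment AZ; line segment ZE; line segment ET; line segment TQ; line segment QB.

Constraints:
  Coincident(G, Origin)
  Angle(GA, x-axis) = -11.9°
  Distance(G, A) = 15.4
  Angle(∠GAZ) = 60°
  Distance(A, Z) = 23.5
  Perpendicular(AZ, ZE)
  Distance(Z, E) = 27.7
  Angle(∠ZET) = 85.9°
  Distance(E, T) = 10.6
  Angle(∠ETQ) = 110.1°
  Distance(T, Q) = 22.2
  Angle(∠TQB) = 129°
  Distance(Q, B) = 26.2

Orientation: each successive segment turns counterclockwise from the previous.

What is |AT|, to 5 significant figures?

29.883

G is at the origin; GA runs at -11.9° with length 15.4, so A = (15.069, -3.1755). ∠GAZ = 60.0° gives AZ at 108.10° from the x-axis; with |AZ| = 23.5, Z = (7.7681, 19.162). The perpendicularity gives ZE at right angles to AZ, so ZE runs at -161.90°; with |ZE| = 27.7, E = (-18.561, 10.556). ∠ZET = 85.9° gives ET at -67.800° from the x-axis; with |ET| = 10.6, T = (-14.556, 0.74161). Then |AT| = |T − A| = 29.883.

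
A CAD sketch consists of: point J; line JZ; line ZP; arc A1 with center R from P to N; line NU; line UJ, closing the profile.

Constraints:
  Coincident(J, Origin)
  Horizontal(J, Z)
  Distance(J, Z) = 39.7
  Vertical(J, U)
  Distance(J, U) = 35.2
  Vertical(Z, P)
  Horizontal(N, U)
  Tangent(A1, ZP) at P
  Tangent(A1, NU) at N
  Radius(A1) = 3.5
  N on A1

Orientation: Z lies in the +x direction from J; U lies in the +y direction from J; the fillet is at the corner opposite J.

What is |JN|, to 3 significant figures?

50.5

J is at the origin; JZ is horizontal with |JZ| = 39.7 and Z on the +x side, so Z = (39.7, 0.00). JU is vertical with |JU| = 35.2 and U on the +y side, so U = (0.00, 35.2). The virtual corner opposite J is at (39.7, 35.2). Tangency of A1 to ZP means the radius RP is perpendicular to ZP and since A1 is tangent to NU there, RN ⟂ NU, with radius 3.5, so the center R sits 3.5 in from both sides at R = (36.2, 31.7). That places the tangent points at P = (39.7, 31.7) on ZP and N = (36.2, 35.2) on NU. Then |JN| = |N − J| = 50.5.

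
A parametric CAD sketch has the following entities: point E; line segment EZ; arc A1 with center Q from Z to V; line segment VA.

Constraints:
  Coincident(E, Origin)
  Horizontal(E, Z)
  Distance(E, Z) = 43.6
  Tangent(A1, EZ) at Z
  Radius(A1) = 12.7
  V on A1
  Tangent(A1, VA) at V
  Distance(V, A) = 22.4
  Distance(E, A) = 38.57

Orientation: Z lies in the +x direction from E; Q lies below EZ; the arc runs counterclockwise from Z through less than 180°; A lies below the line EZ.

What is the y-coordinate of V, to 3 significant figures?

-8.64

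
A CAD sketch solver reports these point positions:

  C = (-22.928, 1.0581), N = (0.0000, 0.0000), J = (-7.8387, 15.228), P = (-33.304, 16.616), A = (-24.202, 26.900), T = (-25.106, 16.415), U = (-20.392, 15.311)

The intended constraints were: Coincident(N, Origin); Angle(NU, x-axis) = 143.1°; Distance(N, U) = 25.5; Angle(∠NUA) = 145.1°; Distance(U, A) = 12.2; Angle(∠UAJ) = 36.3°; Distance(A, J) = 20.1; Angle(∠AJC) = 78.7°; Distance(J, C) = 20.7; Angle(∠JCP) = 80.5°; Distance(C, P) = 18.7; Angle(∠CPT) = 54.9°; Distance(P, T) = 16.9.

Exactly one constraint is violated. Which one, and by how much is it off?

Distance(P, T) = 16.9 — off by 8.70.

N = (0.00, 0.00) ✓; NU at 143.1° ✓; |NU| = 25.50 ✓; ∠NUA = 145.1° ✓; |UA| = 12.20 ✓; ∠UAJ = 36.30° ✓; |AJ| = 20.10 ✓; ∠AJC = 78.70° ✓; |JC| = 20.70 ✓; ∠JCP = 80.50° ✓; |CP| = 18.70 ✓; ∠CPT = 54.90° ✓; |PT| = 8.200 ✗.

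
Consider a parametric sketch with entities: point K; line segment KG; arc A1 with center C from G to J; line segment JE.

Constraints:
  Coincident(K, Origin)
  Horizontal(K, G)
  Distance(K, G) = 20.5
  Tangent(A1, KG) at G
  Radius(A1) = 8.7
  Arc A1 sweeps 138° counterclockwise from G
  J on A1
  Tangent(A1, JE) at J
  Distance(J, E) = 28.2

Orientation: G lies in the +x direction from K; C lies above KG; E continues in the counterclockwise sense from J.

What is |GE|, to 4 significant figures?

37.25

K is at the origin; K and G share the same y with |KG| = 20.5 and G on the +x side, so G = (20.50, 0.000). The tangent condition forces CG to be normal to KG, so C = G + (0, 8.7) = (20.50, 8.700). On A1, G sits at bearing -90° from C; a 138° counterclockwise sweep puts J at bearing 48°, so J = C + 8.7·(cos 48°, sin 48°) = (26.32, 15.17). Since A1 is tangent to JE there, CJ ⟂ JE, so JE runs along (−sin 48°, cos 48°); with |JE| = 28.2, E = (5.365, 34.03). Then |GE| = |E − G| = 37.25.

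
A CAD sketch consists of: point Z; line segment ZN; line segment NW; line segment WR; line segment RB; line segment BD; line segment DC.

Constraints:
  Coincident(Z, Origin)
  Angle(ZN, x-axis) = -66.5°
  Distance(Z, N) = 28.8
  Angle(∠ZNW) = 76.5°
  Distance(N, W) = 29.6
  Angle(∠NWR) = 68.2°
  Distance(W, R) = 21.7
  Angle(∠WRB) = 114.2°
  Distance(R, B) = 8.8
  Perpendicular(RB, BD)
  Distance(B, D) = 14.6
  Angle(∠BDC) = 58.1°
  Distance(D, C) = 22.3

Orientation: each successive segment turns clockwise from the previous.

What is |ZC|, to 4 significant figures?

27.19

RB is perpendicular to BD, so BD runs at -77.60°; with |BD| = 14.6, D = (-1.499, -22.68). ∠BDC = 58.1° gives DC at 160.5° from the x-axis; with |DC| = 22.3, C = (-22.52, -15.24). Then |ZC| = |C − Z| = 27.19.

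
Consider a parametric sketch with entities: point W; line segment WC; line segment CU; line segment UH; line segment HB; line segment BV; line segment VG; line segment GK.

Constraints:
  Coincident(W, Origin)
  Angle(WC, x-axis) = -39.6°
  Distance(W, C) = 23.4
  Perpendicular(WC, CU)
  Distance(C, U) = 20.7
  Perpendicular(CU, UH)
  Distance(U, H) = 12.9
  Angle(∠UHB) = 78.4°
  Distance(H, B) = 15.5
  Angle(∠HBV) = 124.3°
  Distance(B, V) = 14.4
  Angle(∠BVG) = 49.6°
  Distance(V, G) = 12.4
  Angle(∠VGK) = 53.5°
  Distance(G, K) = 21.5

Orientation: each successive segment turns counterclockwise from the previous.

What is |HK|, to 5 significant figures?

26.365

W is at the origin; WC runs at -39.6° with length 23.4, so C = (18.030, -14.916). WC ⟂ CU, so CU runs at 50.400°; with |CU| = 20.7, U = (31.225, 1.0339). CU ⟂ UH, so UH runs at 140.40°; with |UH| = 12.9, H = (21.285, 9.2567). ∠UHB = 78.4° gives HB at -118.00° from the x-axis; with |HB| = 15.5, B = (14.008, -4.4290). ∠HBV = 124.3° gives BV at -62.300° from the x-axis; with |BV| = 14.4, V = (20.702, -17.179). ∠BVG = 49.6° gives VG at 68.100° from the x-axis; with |VG| = 12.4, G = (25.327, -5.6735). ∠VGK = 53.5° gives GK at -165.40° from the x-axis; with |GK| = 21.5, K = (4.5213, -11.093). Then |HK| = |K − H| = 26.365.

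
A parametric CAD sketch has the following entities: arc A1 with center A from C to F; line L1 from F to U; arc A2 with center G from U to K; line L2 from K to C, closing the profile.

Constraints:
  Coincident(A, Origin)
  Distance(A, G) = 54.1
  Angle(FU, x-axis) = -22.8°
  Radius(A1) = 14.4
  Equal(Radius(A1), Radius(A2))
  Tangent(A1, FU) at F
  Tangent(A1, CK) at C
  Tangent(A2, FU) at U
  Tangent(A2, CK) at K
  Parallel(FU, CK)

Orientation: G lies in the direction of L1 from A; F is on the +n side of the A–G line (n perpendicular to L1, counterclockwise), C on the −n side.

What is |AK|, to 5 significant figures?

55.984

Tangency of A1 to both parallel lines with radius 14.4 puts F and C at A ± 14.4·n: F = (5.5802, 13.275), C = (-5.5802, -13.275). Equal radii place U and K the same way about G: U = G + 14.4·n = (55.453, -7.6898), K = G − 14.4·n = (44.293, -34.239). Then |AK| = |K − A| = 55.984.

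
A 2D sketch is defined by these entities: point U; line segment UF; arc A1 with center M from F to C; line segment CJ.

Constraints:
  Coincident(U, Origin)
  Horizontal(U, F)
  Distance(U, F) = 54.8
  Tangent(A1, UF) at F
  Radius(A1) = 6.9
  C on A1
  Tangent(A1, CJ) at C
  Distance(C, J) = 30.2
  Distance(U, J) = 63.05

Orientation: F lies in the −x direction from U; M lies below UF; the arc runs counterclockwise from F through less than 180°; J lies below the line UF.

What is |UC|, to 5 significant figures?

61.964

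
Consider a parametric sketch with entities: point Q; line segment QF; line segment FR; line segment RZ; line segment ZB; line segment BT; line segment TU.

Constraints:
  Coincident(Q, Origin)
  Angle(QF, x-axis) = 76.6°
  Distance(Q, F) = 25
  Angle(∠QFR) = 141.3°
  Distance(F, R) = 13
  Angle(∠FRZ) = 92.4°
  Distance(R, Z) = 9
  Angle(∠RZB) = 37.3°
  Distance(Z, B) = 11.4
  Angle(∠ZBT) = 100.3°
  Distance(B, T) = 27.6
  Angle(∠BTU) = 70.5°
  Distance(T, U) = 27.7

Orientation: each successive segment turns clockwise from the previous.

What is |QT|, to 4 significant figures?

56.70

Q is at the origin; QF runs at 76.6° with length 25.0, so F = (5.794, 24.32). ∠QFR = 141.3° gives FR at 37.90° from the x-axis; with |FR| = 13.0, R = (16.05, 32.31). ∠FRZ = 92.4° gives RZ at -49.70° from the x-axis; with |RZ| = 9.0, Z = (21.87, 25.44). ∠RZB = 37.3° gives ZB at 167.6° from the x-axis; with |ZB| = 11.4, B = (10.74, 27.89). ∠ZBT = 100.3° gives BT at 87.90° from the x-axis; with |BT| = 27.6, T = (11.75, 55.47). Then |QT| = |T − Q| = 56.70.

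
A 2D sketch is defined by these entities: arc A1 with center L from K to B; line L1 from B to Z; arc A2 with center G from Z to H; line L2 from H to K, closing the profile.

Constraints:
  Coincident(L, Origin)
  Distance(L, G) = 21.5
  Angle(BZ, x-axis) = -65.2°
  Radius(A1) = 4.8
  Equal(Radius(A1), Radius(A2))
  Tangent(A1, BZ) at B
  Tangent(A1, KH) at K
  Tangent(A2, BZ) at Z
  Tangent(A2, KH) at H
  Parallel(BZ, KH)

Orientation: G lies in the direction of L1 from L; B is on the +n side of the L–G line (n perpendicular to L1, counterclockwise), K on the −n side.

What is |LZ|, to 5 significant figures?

22.029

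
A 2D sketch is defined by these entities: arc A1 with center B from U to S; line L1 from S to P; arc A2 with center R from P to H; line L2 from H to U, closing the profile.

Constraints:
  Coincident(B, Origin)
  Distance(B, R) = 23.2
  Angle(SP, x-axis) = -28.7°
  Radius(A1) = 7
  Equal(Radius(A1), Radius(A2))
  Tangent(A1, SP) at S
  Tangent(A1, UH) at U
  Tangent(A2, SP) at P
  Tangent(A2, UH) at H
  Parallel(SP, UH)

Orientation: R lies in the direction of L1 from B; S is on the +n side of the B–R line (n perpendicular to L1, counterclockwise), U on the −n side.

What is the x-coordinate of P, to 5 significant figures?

23.711

The slot axis is L1's direction at -28.7°, so u = (cos -28.7°, sin -28.7°) = (0.87715, -0.48022) and n = (−sin -28.7°, cos -28.7°) = (0.48022, 0.87715). B is at the origin and R lies 23.2 along u from B, so R = 23.2·u = (20.350, -11.141). Tangency of A1 to both parallel lines with radius 7.0 puts S and U at B ± 7.0·n: S = (3.3616, 6.1400), U = (-3.3616, -6.1400). Equal radii place P and H the same way about R: P = R + 7.0·n = (23.711, -5.0012), H = R − 7.0·n = (16.988, -17.281). So P.x = 23.711.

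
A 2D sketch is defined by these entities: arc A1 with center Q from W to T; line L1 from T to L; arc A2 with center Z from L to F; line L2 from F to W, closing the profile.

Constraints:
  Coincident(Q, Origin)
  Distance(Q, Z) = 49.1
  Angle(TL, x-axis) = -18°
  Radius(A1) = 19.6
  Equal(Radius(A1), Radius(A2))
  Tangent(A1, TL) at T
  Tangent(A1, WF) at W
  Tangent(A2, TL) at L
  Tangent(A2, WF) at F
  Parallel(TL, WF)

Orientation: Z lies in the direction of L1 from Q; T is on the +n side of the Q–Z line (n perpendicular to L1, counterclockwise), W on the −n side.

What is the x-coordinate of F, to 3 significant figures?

40.6

The slot axis is L1's direction at -18.0°, so u = (cos -18.0°, sin -18.0°) = (0.951, -0.309) and n = (−sin -18.0°, cos -18.0°) = (0.309, 0.951). Q is at the origin and Z lies 49.1 along u from Q, so Z = 49.1·u = (46.7, -15.2). Tangency of A1 to both parallel lines with radius 19.6 puts T and W at Q ± 19.6·n: T = (6.06, 18.6), W = (-6.06, -18.6). Equal radii place L and F the same way about Z: L = Z + 19.6·n = (52.8, 3.47), F = Z − 19.6·n = (40.6, -33.8). So F.x = 40.6.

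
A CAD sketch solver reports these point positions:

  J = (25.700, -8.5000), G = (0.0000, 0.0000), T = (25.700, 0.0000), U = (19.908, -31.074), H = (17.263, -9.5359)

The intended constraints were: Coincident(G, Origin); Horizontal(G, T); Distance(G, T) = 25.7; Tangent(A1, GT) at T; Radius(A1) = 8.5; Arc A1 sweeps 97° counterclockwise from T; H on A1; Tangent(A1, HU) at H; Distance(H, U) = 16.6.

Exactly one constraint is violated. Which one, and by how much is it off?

Distance(H, U) = 16.6 — off by 5.10.

G = (0.00, 0.00) ✓; G.y = 0.00, T.y = 0.00 ✓; |GT| = 25.70 ✓; ∠(JT, TG) = 90.00° ✓; |JT| = 8.500 ✓; bearing(J→H) − bearing(J→T) = 97.00° ✓; |JH| = 8.500 ✓; ∠(JH, HU) = 90.00° ✓; |HU| = 21.70 ✗.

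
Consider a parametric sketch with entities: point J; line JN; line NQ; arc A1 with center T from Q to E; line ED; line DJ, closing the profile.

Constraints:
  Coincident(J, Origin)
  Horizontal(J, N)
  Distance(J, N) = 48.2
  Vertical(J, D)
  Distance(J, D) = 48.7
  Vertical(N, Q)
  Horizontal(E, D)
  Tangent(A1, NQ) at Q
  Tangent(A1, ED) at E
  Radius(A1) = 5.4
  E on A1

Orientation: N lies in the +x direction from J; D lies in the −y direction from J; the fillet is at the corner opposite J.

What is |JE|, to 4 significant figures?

64.83

J is at the origin; J and N share the same y with |JN| = 48.2 and N on the +x side, so N = (48.20, 0.000). J and D share the same x with |JD| = 48.7 and D on the −y side, so D = (0.000, -48.70). The virtual corner opposite J is at (48.20, -48.70). A1 meets NQ tangentially, so TQ is at right angles to NQ and since A1 is tangent to ED there, TE ⟂ ED, with radius 5.4, so the center T sits 5.4 in from both sides at T = (42.80, -43.30). That places the tangent points at Q = (48.20, -43.30) on NQ and E = (42.80, -48.70) on ED. Then |JE| = |E − J| = 64.83.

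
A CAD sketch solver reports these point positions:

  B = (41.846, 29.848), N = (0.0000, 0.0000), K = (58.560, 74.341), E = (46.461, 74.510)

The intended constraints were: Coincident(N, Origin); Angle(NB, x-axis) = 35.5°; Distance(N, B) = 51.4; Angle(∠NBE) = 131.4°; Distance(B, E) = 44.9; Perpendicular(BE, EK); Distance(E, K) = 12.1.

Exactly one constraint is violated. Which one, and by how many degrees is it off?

Perpendicular(BE, EK) — off by 5.10°.

N = (0.00, 0.00) ✓; NB at 35.50° ✓; |NB| = 51.40 ✓; ∠NBE = 131.4° ✓; |BE| = 44.90 ✓; ∠(BE, EK) = 84.90° ✗; |EK| = 12.10 ✓.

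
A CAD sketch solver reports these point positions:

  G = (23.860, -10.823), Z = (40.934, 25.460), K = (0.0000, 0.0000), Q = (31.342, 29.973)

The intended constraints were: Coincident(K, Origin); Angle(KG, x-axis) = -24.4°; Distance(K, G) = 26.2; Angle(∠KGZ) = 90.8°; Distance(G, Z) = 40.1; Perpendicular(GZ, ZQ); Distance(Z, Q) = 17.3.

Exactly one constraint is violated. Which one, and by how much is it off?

Distance(Z, Q) = 17.3 — off by 6.70.

K = (0.00, 0.00) ✓; KG at -24.40° ✓; |KG| = 26.20 ✓; ∠KGZ = 90.80° ✓; |GZ| = 40.10 ✓; ∠(GZ, ZQ) = 90.00° ✓; |ZQ| = 10.60 ✗.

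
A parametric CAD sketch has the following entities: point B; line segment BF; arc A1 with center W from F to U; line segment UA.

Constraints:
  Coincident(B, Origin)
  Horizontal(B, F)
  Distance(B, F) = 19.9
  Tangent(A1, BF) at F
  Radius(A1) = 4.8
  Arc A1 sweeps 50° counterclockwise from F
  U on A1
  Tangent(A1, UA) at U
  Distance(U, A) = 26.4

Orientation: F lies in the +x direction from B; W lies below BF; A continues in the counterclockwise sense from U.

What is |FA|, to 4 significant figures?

30.13

B is at the origin; BF is horizontal with |BF| = 19.9 and F on the +x side, so F = (19.90, 0.000). Since A1 is tangent to BF there, WF ⟂ BF, so W = F + (0, -4.8) = (19.90, -4.800). On A1, F sits at bearing 90° from W; a 50° counterclockwise sweep puts U at bearing 140°, so U = W + 4.8·(cos 140°, sin 140°) = (16.22, -1.715). Since A1 is tangent to UA there, WU ⟂ UA, so UA runs along (−sin 140°, cos 140°); with |UA| = 26.4, A = (-0.7466, -21.94). Then |FA| = |A − F| = 30.13.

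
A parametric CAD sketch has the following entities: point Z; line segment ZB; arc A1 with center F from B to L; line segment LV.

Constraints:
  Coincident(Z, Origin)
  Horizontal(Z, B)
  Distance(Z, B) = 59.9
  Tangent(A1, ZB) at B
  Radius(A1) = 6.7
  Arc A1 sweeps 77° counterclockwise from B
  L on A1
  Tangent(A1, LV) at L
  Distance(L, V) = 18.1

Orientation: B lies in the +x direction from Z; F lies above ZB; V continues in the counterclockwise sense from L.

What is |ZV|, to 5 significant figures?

74.104

Z is at the origin; ZB is horizontal with |ZB| = 59.9 and B on the +x side, so B = (59.900, 0.0000). A1 meets ZB tangentially, so FB is at right angles to ZB, so F = B + (0, 6.7) = (59.900, 6.7000). On A1, B sits at bearing -90° from F; a 77° counterclockwise sweep puts L at bearing -13°, so L = F + 6.7·(cos -13°, sin -13°) = (66.428, 5.1928). A1 meets LV tangentially, so FL is at right angles to LV, so LV runs along (−sin -13°, cos -13°); with |LV| = 18.1, V = (70.500, 22.829). Then |ZV| = |V − Z| = 74.104.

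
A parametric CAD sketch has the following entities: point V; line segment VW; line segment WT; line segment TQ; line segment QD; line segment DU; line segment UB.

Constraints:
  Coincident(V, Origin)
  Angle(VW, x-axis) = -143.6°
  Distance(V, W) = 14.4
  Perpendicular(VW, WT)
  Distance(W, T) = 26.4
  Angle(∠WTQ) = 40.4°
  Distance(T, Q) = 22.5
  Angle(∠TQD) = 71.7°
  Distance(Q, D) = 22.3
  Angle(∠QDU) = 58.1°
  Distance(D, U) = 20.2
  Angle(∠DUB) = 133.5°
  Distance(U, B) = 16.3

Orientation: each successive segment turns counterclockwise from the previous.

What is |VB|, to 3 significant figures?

30.0

V is at the origin; VW runs at -143.6° with length 14.4, so W = (-11.6, -8.55). The perpendicularity gives WT at right angles to VW, so WT runs at -53.6°; with |WT| = 26.4, T = (4.08, -29.8). ∠WTQ = 40.4° gives TQ at 86.0° from the x-axis; with |TQ| = 22.5, Q = (5.65, -7.35). ∠TQD = 71.7° gives QD at -166° from the x-axis; with |QD| = 22.3, D = (-16.0, -12.9). ∠QDU = 58.1° gives DU at -43.8° from the x-axis; with |DU| = 20.2, U = (-1.38, -26.8). ∠DUB = 133.5° gives UB at 2.70° from the x-axis; with |UB| = 16.3, B = (14.9, -26.1). Then |VB| = |B − V| = 30.0.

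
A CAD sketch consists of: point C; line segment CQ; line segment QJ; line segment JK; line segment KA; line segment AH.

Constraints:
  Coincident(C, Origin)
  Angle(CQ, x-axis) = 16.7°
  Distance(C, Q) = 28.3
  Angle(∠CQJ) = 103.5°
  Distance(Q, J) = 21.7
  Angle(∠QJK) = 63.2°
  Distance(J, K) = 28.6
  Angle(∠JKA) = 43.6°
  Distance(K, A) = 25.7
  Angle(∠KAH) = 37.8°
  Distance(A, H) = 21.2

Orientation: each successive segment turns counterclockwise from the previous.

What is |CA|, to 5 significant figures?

27.766

C is at the origin; CQ runs at 16.7° with length 28.3, so Q = (27.106, 8.1323). ∠CQJ = 103.5° gives QJ at 93.200° from the x-axis; with |QJ| = 21.7, J = (25.895, 29.798). ∠QJK = 63.2° gives JK at -150.00° from the x-axis; with |JK| = 28.6, K = (1.1267, 15.498). ∠JKA = 43.6° gives KA at -13.600° from the x-axis; with |KA| = 25.7, A = (26.106, 9.4553). Then |CA| = |A − C| = 27.766.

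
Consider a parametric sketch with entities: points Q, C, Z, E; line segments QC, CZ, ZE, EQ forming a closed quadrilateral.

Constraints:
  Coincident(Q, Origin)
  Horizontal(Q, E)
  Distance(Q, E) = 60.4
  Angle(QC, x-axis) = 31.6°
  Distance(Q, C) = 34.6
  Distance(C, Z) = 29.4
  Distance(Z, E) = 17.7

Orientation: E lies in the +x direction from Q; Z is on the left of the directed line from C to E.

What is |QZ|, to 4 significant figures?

61.45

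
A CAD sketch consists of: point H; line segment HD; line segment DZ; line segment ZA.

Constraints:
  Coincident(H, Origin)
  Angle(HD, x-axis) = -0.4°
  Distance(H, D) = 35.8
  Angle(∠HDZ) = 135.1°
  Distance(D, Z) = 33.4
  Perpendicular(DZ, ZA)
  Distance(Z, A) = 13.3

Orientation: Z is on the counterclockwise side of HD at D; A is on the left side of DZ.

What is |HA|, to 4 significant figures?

59.97

H is at the origin; HD runs at -0.4° with length 35.8, so D = 35.8·(cos -0.4°, sin -0.4°) = (35.80, -0.2499). ∠HDZ = 135.1°, so DZ runs at -0.4° + (180° − 135.1°) = 44.50° from the x-axis; with |DZ| = 33.4, Z = D + 33.4·(cos 44.50°, sin 44.50°) = (59.62, 23.16). DZ ⟂ ZA; with |ZA| = 13.3 on the left of DZ, A = Z + 13.3·(-0.7009, 0.7133) = (50.30, 32.65). Then |HA| = |A − H| = 59.97.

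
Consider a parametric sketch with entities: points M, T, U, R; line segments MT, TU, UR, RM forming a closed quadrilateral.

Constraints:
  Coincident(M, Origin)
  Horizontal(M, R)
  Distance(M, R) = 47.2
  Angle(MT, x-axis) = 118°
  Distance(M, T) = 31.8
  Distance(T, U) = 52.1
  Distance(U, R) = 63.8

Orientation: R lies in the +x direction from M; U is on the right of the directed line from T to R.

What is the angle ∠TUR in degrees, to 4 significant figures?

71.25°

M is at the origin; MR is horizontal with |MR| = 47.2 and R in +x, so R = (47.2, 0). MT runs at 118.0° with |MT| = 31.8, so T = (-14.93, 28.08). U is determined by |TU| = 52.1 and |UR| = 63.8 together: it lies at the intersection of circle(T, 52.1) and circle(R, 63.8). With |TR| = 68.18, the foot of the radical line on TR is 24.14 from T and the perpendicular offset is √(52.1² − 24.14²) = 46.17. Taking the right-of-TR solution: U = (-11.94, -23.94).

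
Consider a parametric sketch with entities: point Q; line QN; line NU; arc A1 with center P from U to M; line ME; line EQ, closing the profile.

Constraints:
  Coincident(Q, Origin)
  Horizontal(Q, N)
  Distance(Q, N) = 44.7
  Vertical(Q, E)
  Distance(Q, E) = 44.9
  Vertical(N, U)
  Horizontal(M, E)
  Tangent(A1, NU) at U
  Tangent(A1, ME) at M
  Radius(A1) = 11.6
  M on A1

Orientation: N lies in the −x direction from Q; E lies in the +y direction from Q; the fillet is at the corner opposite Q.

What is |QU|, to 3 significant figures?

55.7

The virtual corner opposite Q is at (-44.7, 44.9). Since A1 is tangent to NU there, PU ⟂ NU and A1 meets ME tangentially, so PM is at right angles to ME, with radius 11.6, so the center P sits 11.6 in from both sides at P = (-33.1, 33.3). That places the tangent points at U = (-44.7, 33.3) on NU and M = (-33.1, 44.9) on ME. Then |QU| = |U − Q| = 55.7.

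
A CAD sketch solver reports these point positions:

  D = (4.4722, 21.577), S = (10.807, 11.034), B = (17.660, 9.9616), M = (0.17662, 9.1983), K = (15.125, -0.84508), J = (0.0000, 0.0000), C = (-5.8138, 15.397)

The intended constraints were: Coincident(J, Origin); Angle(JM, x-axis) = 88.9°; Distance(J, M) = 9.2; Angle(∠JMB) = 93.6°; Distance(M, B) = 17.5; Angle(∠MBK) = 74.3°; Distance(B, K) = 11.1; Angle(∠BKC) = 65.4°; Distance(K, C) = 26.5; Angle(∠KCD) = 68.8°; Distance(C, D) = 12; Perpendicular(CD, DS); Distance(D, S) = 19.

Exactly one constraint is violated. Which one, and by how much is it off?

Distance(D, S) = 19 — off by 6.70.

J = (0.00, 0.00) ✓; JM at 88.90° ✓; |JM| = 9.200 ✓; ∠JMB = 93.60° ✓; |MB| = 17.50 ✓; ∠MBK = 74.30° ✓; |BK| = 11.10 ✓; ∠BKC = 65.40° ✓; |KC| = 26.50 ✓; ∠KCD = 68.80° ✓; |CD| = 12.00 ✓; ∠(CD, DS) = 90.00° ✓; |DS| = 12.30 ✗.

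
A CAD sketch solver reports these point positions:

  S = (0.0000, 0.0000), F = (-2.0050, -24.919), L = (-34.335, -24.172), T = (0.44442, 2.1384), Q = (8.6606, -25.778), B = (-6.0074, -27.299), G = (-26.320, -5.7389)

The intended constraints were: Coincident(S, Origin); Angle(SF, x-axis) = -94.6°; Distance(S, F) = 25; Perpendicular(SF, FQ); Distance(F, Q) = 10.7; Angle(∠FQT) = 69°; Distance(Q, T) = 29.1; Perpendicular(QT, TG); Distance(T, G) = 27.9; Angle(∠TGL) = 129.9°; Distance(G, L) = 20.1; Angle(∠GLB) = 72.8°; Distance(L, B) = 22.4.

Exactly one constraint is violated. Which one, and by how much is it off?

Distance(L, B) = 22.4 — off by 6.10.

S = (0.00, 0.00) ✓; SF at -94.60° ✓; |SF| = 25.00 ✓; ∠(SF, FQ) = 90.00° ✓; |FQ| = 10.70 ✓; ∠FQT = 69.00° ✓; |QT| = 29.10 ✓; ∠(QT, TG) = 90.00° ✓; |TG| = 27.90 ✓; ∠TGL = 129.9° ✓; |GL| = 20.10 ✓; ∠GLB = 72.80° ✓; |LB| = 28.50 ✗.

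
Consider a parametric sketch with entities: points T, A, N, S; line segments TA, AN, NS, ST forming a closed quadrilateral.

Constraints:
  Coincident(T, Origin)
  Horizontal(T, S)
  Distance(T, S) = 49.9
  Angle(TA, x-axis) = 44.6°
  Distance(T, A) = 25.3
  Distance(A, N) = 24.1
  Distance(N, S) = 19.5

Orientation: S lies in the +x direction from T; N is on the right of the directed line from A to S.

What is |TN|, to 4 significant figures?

30.73

Checks: |AN| = 24.10 ✓; |NS| = 19.50 ✓.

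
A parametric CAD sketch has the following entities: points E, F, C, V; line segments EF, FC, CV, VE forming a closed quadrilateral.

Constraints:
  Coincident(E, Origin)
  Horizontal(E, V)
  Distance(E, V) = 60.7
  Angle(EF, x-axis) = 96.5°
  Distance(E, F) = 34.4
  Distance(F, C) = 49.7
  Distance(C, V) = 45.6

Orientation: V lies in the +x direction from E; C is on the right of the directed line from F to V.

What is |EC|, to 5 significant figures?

19.902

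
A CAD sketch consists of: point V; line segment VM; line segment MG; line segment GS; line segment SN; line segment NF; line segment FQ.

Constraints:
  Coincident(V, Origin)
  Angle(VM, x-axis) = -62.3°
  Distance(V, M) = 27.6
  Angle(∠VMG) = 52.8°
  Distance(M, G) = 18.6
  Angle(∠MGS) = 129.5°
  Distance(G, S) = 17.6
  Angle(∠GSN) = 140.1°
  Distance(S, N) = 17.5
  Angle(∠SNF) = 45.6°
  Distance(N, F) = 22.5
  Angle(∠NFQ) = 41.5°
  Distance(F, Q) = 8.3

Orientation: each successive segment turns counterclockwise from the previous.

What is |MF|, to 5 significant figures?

20.487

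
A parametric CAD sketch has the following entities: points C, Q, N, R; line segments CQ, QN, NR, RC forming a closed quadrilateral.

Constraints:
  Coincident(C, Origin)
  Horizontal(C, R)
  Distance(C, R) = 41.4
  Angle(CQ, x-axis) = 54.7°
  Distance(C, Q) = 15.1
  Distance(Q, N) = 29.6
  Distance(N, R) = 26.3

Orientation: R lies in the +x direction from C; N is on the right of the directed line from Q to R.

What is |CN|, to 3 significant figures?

25.0

Checks: |QN| = 29.60 ✓; |NR| = 26.30 ✓.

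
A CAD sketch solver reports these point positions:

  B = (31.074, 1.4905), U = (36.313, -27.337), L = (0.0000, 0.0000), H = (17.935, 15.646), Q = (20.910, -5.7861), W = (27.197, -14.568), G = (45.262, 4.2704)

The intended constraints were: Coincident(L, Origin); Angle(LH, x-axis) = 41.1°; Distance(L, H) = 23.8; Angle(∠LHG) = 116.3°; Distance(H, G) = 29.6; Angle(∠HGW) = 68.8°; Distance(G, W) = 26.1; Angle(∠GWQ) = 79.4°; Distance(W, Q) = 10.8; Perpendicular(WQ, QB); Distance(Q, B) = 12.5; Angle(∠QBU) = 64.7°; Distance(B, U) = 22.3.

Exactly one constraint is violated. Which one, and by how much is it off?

Distance(B, U) = 22.3 — off by 7.00.

L = (0.00, 0.00) ✓; LH at 41.10° ✓; |LH| = 23.80 ✓; ∠LHG = 116.3° ✓; |HG| = 29.60 ✓; ∠HGW = 68.80° ✓; |GW| = 26.10 ✓; ∠GWQ = 79.40° ✓; |WQ| = 10.80 ✓; ∠(WQ, QB) = 90.00° ✓; |QB| = 12.50 ✓; ∠QBU = 64.70° ✓; |BU| = 29.30 ✗.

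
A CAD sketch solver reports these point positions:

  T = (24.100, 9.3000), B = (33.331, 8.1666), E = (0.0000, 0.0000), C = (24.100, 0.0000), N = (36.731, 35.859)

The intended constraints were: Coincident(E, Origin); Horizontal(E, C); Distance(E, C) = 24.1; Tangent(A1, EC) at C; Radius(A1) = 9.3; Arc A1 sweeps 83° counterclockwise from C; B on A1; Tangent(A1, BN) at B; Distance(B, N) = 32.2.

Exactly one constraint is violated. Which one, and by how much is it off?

Distance(B, N) = 32.2 — off by 4.30.

E = (0.00, 0.00) ✓; E.y = 0.00, C.y = 0.00 ✓; |EC| = 24.10 ✓; ∠(TC, CE) = 90.00° ✓; |TC| = 9.300 ✓; bearing(T→B) − bearing(T→C) = 83.00° ✓; |TB| = 9.300 ✓; ∠(TB, BN) = 90.00° ✓; |BN| = 27.90 ✗.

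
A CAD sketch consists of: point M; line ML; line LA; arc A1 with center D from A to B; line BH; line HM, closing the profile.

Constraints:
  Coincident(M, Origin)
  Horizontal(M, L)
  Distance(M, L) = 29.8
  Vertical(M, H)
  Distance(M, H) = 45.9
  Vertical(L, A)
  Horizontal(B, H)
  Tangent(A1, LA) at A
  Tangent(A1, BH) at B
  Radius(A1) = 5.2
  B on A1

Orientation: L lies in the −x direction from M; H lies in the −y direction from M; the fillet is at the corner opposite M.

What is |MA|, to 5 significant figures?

50.443

The virtual corner opposite M is at (-29.800, -45.900). The tangent condition forces DA to be normal to LA and since A1 is tangent to BH there, DB ⟂ BH, with radius 5.2, so the center D sits 5.2 in from both sides at D = (-24.600, -40.700). That places the tangent points at A = (-29.800, -40.700) on LA and B = (-24.600, -45.900) on BH. Then |MA| = |A − M| = 50.443.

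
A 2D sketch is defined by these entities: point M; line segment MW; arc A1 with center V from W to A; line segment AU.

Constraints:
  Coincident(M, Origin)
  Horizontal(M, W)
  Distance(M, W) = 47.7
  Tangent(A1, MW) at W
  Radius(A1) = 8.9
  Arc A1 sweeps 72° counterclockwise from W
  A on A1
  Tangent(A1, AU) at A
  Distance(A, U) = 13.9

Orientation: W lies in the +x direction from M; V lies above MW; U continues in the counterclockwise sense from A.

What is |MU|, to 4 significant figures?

63.49

M is at the origin; M and W share the same y with |MW| = 47.7 and W on the +x side, so W = (47.70, 0.000). The tangent condition forces VW to be normal to MW, so V = W + (0, 8.9) = (47.70, 8.900). On A1, W sits at bearing -90° from V; a 72° counterclockwise sweep puts A at bearing -18°, so A = V + 8.9·(cos -18°, sin -18°) = (56.16, 6.150). A1 meets AU tangentially, so VA is at right angles to AU, so AU runs along (−sin -18°, cos -18°); with |AU| = 13.9, U = (60.46, 19.37). Then |MU| = |U − M| = 63.49.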